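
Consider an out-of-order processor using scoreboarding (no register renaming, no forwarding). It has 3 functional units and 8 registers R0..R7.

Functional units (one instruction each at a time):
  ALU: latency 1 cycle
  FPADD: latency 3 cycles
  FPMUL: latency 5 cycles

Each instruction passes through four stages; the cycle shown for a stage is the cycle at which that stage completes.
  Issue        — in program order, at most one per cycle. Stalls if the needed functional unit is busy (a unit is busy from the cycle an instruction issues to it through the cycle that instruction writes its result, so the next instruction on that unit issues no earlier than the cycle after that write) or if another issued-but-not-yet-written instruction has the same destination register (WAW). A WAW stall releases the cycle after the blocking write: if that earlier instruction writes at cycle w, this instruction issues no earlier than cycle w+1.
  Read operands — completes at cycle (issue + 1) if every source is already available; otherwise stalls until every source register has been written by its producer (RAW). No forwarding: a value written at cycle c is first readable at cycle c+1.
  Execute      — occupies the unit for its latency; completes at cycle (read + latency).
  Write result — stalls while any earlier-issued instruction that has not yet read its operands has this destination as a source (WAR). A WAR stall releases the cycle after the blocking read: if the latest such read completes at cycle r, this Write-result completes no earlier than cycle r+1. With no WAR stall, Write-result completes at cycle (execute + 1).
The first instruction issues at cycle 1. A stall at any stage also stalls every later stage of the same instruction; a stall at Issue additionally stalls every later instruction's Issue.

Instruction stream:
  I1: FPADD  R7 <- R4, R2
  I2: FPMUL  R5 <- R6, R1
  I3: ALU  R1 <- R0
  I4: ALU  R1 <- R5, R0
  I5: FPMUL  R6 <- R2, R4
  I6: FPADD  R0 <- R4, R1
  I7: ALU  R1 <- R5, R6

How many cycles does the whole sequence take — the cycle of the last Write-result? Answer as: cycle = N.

t=1  issue I1 (FPADD)
t=2  I1 read-ops | issue I2 (FPMUL)
t=3  I2 read-ops | issue I3 (ALU)
t=4  I3 read-ops
t=5  I1 finished on FPADD | I3 finished on ALU
t=6  I1→R7 | I3→R1
t=7  issue I4 (ALU)
t=8  I2 finished on FPMUL
t=9  I2→R5
t=10  I4 read-ops | issue I5 (FPMUL)
t=11  I4 finished on ALU | I5 read-ops | issue I6 (FPADD)
t=12  I4→R1
t=13  I6 read-ops | issue I7 (ALU)
t=16  I5 finished on FPMUL | I6 finished on FPADD
t=17  I5→R6 | I6→R0
t=18  I7 read-ops
t=19  I7 finished on ALU
t=20  I7→R1

cycle = 20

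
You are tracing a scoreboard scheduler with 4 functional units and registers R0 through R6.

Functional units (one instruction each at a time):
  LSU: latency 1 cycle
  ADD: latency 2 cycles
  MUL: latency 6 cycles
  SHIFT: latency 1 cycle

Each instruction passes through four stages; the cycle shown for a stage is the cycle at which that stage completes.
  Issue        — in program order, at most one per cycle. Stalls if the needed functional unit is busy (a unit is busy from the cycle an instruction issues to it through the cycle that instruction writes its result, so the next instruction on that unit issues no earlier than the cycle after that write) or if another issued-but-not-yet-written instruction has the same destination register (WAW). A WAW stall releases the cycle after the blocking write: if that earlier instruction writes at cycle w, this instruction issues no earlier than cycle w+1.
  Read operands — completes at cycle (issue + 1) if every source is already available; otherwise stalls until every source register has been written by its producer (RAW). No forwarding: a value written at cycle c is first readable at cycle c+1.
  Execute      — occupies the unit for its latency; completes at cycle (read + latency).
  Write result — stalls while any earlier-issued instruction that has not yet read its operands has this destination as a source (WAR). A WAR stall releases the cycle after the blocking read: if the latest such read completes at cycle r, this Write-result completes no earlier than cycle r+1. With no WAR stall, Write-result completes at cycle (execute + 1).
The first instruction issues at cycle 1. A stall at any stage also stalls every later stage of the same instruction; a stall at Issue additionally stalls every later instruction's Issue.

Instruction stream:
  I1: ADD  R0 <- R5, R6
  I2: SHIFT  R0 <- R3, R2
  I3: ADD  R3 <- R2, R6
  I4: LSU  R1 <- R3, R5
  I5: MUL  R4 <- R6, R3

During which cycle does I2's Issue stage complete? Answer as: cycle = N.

[I1] 1/2/4/5
[I2] 6/7/8/9  (WAW R0: wait I1 write@5)
[I3] 7/8/10/11
[I4] 8/12/13/14  (RAW R3: wait I3 write@11)
[I5] 9/12/18/19  (RAW R3: wait I3 write@11)

cycle = 6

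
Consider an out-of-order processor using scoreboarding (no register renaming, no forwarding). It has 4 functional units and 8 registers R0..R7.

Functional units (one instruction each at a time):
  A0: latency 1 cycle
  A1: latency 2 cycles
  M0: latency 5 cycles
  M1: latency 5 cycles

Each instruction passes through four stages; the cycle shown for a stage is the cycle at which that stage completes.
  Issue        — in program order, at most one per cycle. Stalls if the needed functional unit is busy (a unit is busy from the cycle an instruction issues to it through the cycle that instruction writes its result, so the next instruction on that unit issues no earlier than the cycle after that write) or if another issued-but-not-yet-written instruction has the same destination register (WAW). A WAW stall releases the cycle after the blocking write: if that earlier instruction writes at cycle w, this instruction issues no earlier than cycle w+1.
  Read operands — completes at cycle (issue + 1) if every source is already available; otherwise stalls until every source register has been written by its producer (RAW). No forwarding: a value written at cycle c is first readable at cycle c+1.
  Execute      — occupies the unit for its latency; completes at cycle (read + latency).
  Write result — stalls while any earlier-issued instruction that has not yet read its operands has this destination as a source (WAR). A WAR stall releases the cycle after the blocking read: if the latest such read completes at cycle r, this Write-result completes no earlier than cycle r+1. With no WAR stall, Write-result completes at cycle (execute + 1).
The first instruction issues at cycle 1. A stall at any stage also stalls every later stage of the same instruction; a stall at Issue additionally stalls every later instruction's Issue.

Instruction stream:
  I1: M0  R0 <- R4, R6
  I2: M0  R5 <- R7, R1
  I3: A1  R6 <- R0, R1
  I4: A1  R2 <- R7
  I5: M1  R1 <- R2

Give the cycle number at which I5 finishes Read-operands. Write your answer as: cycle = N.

I1: IS=1 RO=2 EX=7 WR=8
I2: IS=9 RO=10 EX=15 WR=16  [struct: M0 busy until I1 writes@8]
I3: IS=10 RO=11 EX=13 WR=14
I4: IS=15 RO=16 EX=18 WR=19  [struct: A1 busy until I3 writes@14]
I5: IS=16 RO=20 EX=25 WR=26  [RAW R2: wait I4 write@19]

cycle = 20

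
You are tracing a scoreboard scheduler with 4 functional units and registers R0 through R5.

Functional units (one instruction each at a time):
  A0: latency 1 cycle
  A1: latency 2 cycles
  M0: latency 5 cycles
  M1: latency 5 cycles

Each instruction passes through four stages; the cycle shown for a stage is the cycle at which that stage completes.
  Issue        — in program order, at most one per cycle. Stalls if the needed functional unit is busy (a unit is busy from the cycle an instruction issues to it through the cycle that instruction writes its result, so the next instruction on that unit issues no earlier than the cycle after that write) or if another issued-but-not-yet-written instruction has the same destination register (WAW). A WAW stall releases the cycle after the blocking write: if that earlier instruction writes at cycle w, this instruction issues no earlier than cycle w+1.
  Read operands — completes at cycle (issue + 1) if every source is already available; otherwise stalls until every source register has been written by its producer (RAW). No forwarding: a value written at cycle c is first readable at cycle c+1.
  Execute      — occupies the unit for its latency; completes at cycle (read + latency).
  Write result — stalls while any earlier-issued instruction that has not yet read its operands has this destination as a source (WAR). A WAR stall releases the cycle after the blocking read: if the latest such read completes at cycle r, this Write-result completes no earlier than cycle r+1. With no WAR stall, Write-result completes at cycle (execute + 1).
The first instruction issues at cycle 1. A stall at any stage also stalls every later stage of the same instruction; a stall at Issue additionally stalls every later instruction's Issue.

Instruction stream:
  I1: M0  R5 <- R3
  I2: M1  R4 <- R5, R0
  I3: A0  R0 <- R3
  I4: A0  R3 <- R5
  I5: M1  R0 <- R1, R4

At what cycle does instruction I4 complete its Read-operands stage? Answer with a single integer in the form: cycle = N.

cycle = 12

[1] I1→M0
[2] I1 RO, I2→M1
[3] I3→A0
[4] I3 RO
[5] I3 EX
[7] I1 EX
[8] I1 WR R5
[9] I2 RO
[10] I3 WR R0
[11] I4→A0
[12] I4 RO
[13] I4 EX
[14] I2 EX, I4 WR R3
[15] I2 WR R4
[16] I5→M1
[17] I5 RO
[22] I5 EX
[23] I5 WR R0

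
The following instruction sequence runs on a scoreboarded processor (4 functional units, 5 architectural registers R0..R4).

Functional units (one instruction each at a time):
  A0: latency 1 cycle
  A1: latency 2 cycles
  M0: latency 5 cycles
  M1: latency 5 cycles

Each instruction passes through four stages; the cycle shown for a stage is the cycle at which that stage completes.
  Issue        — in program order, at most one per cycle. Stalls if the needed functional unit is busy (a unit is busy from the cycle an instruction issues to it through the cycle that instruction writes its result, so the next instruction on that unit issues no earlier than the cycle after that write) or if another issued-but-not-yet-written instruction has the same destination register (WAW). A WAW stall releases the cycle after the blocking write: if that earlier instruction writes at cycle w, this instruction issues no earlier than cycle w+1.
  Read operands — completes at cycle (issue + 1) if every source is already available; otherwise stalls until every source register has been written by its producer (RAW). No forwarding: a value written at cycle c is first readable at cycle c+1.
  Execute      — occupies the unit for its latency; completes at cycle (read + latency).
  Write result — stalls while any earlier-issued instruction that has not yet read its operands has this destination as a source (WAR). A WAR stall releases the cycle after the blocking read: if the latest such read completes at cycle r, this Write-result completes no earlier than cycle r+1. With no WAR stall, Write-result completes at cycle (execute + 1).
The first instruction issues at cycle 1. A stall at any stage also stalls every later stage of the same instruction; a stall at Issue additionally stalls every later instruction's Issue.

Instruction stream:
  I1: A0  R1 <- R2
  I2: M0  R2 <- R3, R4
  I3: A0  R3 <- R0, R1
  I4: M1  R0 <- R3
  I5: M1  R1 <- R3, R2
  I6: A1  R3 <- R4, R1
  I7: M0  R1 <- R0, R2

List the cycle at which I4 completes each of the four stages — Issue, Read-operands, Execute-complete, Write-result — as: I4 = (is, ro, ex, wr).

I4 = (6, 9, 14, 15)

I1: IS=1 RO=2 EX=3 WR=4
I2: IS=2 RO=3 EX=8 WR=9
I3: IS=5 RO=6 EX=7 WR=8  [struct: A0 busy until I1 writes@4]
I4: IS=6 RO=9 EX=14 WR=15  [RAW R3: wait I3 write@8]
I5: IS=16 RO=17 EX=22 WR=23  [struct: M1 busy until I4 writes@15]
I6: IS=17 RO=24 EX=26 WR=27  [RAW R1: wait I5 write@23]
I7: IS=24 RO=25 EX=30 WR=31  [WAW R1: wait I5 write@23]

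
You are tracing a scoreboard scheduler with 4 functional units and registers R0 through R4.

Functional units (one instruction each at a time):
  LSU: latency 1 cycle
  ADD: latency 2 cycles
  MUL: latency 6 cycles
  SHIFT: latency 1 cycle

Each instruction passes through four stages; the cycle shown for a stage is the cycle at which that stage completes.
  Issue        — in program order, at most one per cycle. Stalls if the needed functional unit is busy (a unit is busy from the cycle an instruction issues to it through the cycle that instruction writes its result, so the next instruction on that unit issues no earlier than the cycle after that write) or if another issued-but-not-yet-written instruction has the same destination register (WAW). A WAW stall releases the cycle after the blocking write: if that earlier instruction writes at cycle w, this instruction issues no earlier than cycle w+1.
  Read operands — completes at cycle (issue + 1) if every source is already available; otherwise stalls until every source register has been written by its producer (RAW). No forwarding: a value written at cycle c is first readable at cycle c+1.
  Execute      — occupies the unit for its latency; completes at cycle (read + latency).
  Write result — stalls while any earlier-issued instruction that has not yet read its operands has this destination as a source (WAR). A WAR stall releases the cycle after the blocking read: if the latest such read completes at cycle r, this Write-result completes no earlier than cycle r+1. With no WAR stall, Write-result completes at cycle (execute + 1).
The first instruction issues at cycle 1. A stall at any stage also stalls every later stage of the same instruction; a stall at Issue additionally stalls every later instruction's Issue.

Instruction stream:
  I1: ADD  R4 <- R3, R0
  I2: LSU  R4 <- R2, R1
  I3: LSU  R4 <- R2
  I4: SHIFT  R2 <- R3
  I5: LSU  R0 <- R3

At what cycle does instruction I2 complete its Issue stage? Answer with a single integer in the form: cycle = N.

[1] I1→ADD
[2] I1 RO
[4] I1 EX
[5] I1 WR R4
[6] I2→LSU
[7] I2 RO
[8] I2 EX
[9] I2 WR R4
[10] I3→LSU
[11] I3 RO | I4→SHIFT
[12] I3 EX | I4 RO
[13] I3 WR R4 | I4 EX
[14] I4 WR R2 | I5→LSU
[15] I5 RO
[16] I5 EX
[17] I5 WR R0

cycle = 6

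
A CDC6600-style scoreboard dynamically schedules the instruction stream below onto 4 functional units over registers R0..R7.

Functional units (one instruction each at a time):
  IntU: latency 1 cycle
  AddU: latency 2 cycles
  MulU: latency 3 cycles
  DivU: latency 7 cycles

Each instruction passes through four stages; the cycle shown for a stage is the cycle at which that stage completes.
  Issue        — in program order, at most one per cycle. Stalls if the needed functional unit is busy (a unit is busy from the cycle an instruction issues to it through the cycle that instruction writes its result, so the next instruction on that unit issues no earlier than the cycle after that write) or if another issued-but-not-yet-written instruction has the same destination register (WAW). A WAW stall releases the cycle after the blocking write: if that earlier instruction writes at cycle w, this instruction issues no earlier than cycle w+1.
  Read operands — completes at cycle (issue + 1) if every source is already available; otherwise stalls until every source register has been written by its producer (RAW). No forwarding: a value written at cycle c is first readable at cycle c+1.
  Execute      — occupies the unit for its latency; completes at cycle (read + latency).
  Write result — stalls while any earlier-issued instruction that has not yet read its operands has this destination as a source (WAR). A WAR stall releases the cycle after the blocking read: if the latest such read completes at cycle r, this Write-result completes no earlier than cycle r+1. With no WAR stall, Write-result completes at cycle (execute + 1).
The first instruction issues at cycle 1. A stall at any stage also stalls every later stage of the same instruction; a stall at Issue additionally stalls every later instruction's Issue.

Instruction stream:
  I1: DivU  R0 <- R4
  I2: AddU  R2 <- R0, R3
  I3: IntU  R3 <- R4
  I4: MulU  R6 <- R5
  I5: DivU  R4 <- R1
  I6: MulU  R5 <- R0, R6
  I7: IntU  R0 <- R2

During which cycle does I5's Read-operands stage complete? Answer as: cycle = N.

I1  is:1  ro:2  ex:9  wr:10
I2  is:2  ro:11  ex:13  wr:14  — RAW R0: wait I1 write@10
I3  is:3  ro:4  ex:5  wr:12  — WAR R3: wait I2 read@11
I4  is:4  ro:5  ex:8  wr:9
I5  is:11  ro:12  ex:19  wr:20  — struct: DivU busy until I1 writes@10
I6  is:12  ro:13  ex:16  wr:17
I7  is:13  ro:15  ex:16  wr:17  — RAW R2: wait I2 write@14

cycle = 12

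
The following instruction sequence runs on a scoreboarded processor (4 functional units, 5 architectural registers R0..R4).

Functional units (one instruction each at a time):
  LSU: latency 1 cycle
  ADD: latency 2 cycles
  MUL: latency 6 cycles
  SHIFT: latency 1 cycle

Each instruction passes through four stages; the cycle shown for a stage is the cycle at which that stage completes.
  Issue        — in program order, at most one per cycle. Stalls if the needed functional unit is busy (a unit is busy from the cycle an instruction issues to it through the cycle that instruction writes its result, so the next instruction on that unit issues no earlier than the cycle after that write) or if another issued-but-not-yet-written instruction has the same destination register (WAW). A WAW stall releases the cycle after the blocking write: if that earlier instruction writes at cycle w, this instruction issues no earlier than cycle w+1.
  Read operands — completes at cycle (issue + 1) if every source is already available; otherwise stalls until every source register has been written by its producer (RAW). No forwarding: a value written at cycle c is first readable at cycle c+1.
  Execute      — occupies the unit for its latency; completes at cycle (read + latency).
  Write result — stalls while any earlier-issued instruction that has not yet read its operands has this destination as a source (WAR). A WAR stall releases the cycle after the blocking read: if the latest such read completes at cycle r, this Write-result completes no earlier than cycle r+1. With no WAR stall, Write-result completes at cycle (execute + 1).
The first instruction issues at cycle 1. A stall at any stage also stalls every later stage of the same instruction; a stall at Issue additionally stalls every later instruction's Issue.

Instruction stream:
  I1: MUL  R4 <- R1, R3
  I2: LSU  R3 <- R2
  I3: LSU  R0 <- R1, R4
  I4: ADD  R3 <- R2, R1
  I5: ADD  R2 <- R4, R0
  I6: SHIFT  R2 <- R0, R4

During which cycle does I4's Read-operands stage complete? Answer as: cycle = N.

cycle = 8

[1] I1 issues→MUL
[2] I1 reads; I2 issues→LSU
[3] I2 reads
[4] I2 exec-done
[5] I2 writes R3
[6] I3 issues→LSU
[7] I4 issues→ADD
[8] I1 exec-done; I4 reads
[9] I1 writes R4
[10] I3 reads; I4 exec-done
[11] I3 exec-done; I4 writes R3
[12] I3 writes R0; I5 issues→ADD
[13] I5 reads
[15] I5 exec-done
[16] I5 writes R2
[17] I6 issues→SHIFT
[18] I6 reads
[19] I6 exec-done
[20] I6 writes R2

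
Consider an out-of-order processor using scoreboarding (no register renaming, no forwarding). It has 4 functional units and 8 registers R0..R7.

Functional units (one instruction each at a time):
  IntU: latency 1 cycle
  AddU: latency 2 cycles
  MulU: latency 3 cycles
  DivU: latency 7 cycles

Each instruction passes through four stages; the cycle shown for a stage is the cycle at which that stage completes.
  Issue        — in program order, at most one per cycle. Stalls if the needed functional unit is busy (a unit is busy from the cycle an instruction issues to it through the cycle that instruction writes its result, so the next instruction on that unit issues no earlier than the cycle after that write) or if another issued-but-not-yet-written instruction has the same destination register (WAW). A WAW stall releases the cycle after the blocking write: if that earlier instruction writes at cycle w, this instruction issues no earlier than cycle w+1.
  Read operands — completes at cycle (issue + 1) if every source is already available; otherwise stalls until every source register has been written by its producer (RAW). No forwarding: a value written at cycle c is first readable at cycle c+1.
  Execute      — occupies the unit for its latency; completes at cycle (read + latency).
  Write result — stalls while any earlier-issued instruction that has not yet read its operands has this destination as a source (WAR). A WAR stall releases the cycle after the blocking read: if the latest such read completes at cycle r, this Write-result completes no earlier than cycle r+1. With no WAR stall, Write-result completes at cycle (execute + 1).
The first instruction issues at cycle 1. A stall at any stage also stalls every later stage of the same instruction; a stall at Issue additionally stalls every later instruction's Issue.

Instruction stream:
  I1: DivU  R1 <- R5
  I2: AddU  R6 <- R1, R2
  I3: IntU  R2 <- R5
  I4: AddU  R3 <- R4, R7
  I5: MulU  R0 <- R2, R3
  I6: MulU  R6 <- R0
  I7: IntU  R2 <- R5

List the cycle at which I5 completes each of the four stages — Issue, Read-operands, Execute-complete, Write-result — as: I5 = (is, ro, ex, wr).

I5 = (16, 20, 23, 24)

t=1  issue I1 (DivU)
t=2  I1 read-ops; issue I2 (AddU)
t=3  issue I3 (IntU)
t=4  I3 read-ops
t=5  I3 finished on IntU
t=9  I1 finished on DivU
t=10  I1→R1
t=11  I2 read-ops
t=12  I3→R2
t=13  I2 finished on AddU
t=14  I2→R6
t=15  issue I4 (AddU)
t=16  I4 read-ops; issue I5 (MulU)
t=18  I4 finished on AddU
t=19  I4→R3
t=20  I5 read-ops
t=23  I5 finished on MulU
t=24  I5→R0
t=25  issue I6 (MulU)
t=26  I6 read-ops; issue I7 (IntU)
t=27  I7 read-ops
t=28  I7 finished on IntU
t=29  I6 finished on MulU; I7→R2
t=30  I6→R6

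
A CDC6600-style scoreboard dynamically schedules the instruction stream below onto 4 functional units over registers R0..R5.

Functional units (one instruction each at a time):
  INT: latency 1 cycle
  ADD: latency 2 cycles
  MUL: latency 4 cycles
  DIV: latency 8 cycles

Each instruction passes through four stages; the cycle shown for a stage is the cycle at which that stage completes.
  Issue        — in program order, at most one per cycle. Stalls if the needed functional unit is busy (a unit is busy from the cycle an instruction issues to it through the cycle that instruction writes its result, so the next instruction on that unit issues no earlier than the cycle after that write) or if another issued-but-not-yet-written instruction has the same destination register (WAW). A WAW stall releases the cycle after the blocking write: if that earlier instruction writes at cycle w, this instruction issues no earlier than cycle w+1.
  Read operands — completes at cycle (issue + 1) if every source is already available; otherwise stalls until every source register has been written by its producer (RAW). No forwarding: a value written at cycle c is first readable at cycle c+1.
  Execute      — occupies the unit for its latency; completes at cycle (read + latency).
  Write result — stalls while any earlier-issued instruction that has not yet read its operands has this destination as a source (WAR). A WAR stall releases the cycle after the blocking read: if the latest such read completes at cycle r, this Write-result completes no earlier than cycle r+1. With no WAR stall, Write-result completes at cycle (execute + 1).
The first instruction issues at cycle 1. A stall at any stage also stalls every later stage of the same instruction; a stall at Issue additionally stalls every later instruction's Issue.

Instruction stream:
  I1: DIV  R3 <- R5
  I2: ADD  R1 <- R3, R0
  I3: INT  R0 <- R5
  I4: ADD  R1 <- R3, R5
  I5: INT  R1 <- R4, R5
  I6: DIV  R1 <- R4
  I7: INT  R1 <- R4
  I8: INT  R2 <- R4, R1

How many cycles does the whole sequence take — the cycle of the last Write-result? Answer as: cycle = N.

cycle = 43

t=1  I1 issues→DIV
t=2  I1 reads | I2 issues→ADD
t=3  I3 issues→INT
t=4  I3 reads
t=5  I3 exec-done
t=10  I1 exec-done
t=11  I1 writes R3
t=12  I2 reads
t=13  I3 writes R0
t=14  I2 exec-done
t=15  I2 writes R1
t=16  I4 issues→ADD
t=17  I4 reads
t=19  I4 exec-done
t=20  I4 writes R1
t=21  I5 issues→INT
t=22  I5 reads
t=23  I5 exec-done
t=24  I5 writes R1
t=25  I6 issues→DIV
t=26  I6 reads
t=34  I6 exec-done
t=35  I6 writes R1
t=36  I7 issues→INT
t=37  I7 reads
t=38  I7 exec-done
t=39  I7 writes R1
t=40  I8 issues→INT
t=41  I8 reads
t=42  I8 exec-done
t=43  I8 writes R2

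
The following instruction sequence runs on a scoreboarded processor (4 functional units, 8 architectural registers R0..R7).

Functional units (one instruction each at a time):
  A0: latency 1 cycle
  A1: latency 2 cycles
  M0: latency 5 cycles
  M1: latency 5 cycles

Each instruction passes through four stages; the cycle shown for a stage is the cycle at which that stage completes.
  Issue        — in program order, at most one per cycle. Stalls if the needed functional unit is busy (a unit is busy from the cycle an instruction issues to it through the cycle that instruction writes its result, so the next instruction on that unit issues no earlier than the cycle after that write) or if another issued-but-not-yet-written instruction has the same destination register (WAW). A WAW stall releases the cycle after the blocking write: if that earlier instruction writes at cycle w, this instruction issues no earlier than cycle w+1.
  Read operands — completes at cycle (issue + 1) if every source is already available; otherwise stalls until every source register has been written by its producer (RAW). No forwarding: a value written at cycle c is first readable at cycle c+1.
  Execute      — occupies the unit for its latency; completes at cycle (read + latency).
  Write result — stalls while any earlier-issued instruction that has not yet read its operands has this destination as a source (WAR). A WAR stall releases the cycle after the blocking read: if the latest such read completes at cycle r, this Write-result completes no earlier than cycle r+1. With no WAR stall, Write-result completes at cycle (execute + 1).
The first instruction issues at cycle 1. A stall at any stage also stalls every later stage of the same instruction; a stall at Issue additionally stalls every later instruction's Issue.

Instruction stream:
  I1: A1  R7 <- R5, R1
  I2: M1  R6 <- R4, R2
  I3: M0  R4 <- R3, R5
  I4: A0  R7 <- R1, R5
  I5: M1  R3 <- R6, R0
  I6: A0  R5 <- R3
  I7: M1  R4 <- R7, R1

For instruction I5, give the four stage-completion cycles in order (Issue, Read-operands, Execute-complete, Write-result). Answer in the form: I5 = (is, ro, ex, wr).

I5 = (10, 11, 16, 17)

[1] I1 issues→A1
[2] I1 reads, I2 issues→M1
[3] I2 reads, I3 issues→M0
[4] I1 exec-done, I3 reads
[5] I1 writes R7
[6] I4 issues→A0
[7] I4 reads
[8] I2 exec-done, I4 exec-done
[9] I2 writes R6, I3 exec-done, I4 writes R7
[10] I3 writes R4, I5 issues→M1
[11] I5 reads, I6 issues→A0
[16] I5 exec-done
[17] I5 writes R3
[18] I6 reads, I7 issues→M1
[19] I6 exec-done, I7 reads
[20] I6 writes R5
[24] I7 exec-done
[25] I7 writes R4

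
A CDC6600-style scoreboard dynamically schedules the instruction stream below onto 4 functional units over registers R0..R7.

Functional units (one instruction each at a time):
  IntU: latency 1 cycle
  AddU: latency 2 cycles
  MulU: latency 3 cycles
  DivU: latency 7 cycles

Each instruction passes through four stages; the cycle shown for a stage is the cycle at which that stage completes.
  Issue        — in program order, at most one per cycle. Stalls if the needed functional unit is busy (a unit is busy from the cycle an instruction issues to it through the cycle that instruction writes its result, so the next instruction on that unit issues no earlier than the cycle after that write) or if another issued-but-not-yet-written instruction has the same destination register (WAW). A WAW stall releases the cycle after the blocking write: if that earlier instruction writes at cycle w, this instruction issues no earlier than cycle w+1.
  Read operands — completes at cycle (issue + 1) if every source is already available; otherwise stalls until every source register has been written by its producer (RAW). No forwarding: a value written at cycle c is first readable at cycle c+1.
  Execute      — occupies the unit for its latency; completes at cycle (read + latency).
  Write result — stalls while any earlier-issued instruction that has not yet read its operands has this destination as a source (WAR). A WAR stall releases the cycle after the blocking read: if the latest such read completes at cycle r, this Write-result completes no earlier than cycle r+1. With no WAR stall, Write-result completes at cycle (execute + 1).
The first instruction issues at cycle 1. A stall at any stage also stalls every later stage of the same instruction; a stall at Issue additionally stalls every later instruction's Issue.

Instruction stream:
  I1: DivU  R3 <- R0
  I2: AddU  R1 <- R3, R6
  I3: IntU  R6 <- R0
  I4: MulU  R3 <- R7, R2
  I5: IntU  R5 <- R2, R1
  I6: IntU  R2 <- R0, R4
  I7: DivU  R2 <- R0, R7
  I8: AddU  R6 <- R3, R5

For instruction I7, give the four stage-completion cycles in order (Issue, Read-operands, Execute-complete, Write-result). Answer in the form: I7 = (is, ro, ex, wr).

  I1 | 1 | 2 | 9 | 10
  I2 | 2 | 11 | 13 | 14   RAW R3: wait I1 write@10
  I3 | 3 | 4 | 5 | 12   WAR R6: wait I2 read@11
  I4 | 11 | 12 | 15 | 16   WAW R3: wait I1 write@10
  I5 | 13 | 15 | 16 | 17   struct: IntU busy until I3 writes@12 · RAW R1: wait I2 write@14
  I6 | 18 | 19 | 20 | 21   struct: IntU busy until I5 writes@17
  I7 | 22 | 23 | 30 | 31   WAW R2: wait I6 write@21
  I8 | 23 | 24 | 26 | 27

I7 = (22, 23, 30, 31)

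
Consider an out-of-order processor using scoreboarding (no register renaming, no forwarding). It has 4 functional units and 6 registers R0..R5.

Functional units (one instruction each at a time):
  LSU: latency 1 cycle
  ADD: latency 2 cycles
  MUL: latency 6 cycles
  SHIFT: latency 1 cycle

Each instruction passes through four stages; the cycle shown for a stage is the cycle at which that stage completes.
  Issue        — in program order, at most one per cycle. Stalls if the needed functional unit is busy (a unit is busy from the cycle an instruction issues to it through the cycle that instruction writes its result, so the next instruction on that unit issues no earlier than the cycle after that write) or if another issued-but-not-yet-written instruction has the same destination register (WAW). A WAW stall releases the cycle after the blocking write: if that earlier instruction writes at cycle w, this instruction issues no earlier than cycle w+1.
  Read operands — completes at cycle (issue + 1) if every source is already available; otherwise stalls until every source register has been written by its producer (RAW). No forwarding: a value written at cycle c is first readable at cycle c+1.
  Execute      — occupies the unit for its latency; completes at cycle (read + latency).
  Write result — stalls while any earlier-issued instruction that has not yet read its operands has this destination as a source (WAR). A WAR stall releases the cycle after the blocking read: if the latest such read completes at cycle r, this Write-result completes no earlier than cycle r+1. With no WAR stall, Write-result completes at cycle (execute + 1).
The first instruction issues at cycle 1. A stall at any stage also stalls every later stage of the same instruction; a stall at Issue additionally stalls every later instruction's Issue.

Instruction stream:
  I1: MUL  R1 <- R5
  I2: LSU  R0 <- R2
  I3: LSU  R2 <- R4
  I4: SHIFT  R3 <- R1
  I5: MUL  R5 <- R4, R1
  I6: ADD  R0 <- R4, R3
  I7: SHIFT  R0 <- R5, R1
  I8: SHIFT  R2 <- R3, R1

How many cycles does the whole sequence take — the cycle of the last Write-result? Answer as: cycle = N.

[1] I1→MUL
[2] I1 RO | I2→LSU
[3] I2 RO
[4] I2 EX
[5] I2 WR R0
[6] I3→LSU
[7] I3 RO | I4→SHIFT
[8] I1 EX | I3 EX
[9] I1 WR R1 | I3 WR R2
[10] I4 RO | I5→MUL
[11] I4 EX | I5 RO | I6→ADD
[12] I4 WR R3
[13] I6 RO
[15] I6 EX
[16] I6 WR R0
[17] I5 EX | I7→SHIFT
[18] I5 WR R5
[19] I7 RO
[20] I7 EX
[21] I7 WR R0
[22] I8→SHIFT
[23] I8 RO
[24] I8 EX
[25] I8 WR R2

cycle = 25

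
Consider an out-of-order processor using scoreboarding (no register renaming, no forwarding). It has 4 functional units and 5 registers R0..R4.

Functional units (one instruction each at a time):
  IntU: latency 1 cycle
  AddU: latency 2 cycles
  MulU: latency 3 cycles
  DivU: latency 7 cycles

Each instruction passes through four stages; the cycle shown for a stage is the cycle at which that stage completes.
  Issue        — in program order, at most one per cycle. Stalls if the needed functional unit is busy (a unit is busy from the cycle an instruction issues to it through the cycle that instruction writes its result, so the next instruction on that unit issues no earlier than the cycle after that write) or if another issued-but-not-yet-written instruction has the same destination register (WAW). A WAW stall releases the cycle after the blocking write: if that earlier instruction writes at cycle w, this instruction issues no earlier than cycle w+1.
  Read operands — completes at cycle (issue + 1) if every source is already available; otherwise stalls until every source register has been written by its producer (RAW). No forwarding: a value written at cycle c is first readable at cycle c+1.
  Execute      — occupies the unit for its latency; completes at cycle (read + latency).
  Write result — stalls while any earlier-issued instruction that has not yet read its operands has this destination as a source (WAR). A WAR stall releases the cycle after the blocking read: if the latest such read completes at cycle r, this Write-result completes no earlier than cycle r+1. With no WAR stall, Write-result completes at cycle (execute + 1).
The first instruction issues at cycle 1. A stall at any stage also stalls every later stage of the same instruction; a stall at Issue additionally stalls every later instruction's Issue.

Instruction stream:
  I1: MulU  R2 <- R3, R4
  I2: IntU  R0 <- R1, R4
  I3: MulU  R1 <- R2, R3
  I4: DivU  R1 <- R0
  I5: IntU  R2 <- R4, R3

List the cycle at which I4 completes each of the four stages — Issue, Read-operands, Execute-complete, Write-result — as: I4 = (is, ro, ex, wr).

cycle 1: I1 issues→MulU
cycle 2: I1 reads · I2 issues→IntU
cycle 3: I2 reads
cycle 4: I2 exec-done
cycle 5: I1 exec-done · I2 writes R0
cycle 6: I1 writes R2
cycle 7: I3 issues→MulU
cycle 8: I3 reads
cycle 11: I3 exec-done
cycle 12: I3 writes R1
cycle 13: I4 issues→DivU
cycle 14: I4 reads · I5 issues→IntU
cycle 15: I5 reads
cycle 16: I5 exec-done
cycle 17: I5 writes R2
cycle 21: I4 exec-done
cycle 22: I4 writes R1

I4 = (13, 14, 21, 22)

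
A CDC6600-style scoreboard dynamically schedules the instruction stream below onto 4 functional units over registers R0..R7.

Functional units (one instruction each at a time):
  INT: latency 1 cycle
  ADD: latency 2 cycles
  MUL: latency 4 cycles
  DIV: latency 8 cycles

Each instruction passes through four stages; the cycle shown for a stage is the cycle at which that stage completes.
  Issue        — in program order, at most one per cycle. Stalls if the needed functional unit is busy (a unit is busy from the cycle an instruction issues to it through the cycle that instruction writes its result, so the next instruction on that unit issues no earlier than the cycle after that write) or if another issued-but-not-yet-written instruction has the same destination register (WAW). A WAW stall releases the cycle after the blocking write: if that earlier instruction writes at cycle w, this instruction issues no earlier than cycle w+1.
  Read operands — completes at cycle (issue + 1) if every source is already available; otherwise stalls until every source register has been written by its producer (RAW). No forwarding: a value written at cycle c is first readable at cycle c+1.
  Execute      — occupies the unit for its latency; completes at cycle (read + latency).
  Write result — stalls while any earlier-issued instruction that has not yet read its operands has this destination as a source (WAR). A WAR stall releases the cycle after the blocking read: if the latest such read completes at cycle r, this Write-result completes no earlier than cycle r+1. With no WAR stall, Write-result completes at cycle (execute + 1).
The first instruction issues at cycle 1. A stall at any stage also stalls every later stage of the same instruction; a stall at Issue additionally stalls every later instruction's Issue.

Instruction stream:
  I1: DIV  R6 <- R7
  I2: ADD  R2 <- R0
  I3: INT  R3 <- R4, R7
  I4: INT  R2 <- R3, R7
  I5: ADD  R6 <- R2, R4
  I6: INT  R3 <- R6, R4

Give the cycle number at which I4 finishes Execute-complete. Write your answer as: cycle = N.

cycle = 9

c1: I1→DIV
c2: I1 RO, I2→ADD
c3: I2 RO, I3→INT
c4: I3 RO
c5: I2 EX, I3 EX
c6: I2 WR R2, I3 WR R3
c7: I4→INT
c8: I4 RO
c9: I4 EX
c10: I1 EX, I4 WR R2
c11: I1 WR R6
c12: I5→ADD
c13: I5 RO, I6→INT
c15: I5 EX
c16: I5 WR R6
c17: I6 RO
c18: I6 EX
c19: I6 WR R3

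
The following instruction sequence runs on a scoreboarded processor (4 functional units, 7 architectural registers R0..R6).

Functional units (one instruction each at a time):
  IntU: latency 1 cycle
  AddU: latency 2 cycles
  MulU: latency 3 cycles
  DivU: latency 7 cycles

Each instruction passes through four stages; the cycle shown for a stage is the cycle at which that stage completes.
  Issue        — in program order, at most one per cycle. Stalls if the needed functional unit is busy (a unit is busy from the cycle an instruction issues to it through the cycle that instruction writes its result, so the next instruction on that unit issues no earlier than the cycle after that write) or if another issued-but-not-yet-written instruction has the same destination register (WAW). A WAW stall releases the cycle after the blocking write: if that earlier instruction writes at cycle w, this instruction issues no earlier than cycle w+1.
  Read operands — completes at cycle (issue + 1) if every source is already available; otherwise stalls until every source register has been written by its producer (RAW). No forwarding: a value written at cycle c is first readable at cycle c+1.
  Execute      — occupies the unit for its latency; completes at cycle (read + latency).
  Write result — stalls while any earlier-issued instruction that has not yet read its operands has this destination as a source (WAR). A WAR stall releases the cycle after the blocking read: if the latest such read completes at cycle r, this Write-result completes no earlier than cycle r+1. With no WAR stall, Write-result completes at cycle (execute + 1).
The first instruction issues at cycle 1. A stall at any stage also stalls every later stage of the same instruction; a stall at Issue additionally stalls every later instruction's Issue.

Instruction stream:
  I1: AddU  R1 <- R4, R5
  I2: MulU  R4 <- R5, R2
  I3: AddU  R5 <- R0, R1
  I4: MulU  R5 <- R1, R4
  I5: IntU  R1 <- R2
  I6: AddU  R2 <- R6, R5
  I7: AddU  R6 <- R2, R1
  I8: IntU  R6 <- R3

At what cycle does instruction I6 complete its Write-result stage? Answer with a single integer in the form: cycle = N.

cycle = 20

c1: I1 dispatched to AddU
c2: I1 operands ready, I2 dispatched to MulU
c3: I2 operands ready
c4: I1 complete
c5: R1←I1
c6: I2 complete, I3 dispatched to AddU
c7: R4←I2, I3 operands ready
c9: I3 complete
c10: R5←I3
c11: I4 dispatched to MulU
c12: I4 operands ready, I5 dispatched to IntU
c13: I5 operands ready, I6 dispatched to AddU
c14: I5 complete
c15: I4 complete, R1←I5
c16: R5←I4
c17: I6 operands ready
c19: I6 complete
c20: R2←I6
c21: I7 dispatched to AddU
c22: I7 operands ready
c24: I7 complete
c25: R6←I7
c26: I8 dispatched to IntU
c27: I8 operands ready
c28: I8 complete
c29: R6←I8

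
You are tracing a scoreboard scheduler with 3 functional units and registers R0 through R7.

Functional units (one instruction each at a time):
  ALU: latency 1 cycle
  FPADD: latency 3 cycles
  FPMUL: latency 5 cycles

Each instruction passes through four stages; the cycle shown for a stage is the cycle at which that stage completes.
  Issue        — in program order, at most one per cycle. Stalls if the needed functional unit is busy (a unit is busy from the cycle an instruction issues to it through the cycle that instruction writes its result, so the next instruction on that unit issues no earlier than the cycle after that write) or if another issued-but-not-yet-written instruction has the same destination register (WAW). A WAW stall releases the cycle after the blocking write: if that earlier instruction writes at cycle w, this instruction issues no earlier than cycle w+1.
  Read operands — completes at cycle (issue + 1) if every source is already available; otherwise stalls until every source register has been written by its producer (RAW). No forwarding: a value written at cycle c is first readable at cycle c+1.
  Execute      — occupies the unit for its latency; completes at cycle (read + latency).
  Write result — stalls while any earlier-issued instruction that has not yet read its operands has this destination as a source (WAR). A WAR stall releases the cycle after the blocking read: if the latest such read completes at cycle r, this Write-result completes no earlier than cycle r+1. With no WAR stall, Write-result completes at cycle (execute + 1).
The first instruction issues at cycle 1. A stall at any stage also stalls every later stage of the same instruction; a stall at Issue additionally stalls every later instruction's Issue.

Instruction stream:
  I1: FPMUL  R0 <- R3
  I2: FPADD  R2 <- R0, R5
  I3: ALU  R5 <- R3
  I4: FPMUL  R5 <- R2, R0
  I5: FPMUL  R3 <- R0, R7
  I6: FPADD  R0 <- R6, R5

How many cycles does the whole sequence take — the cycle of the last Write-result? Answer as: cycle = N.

[1] issue I1 (FPMUL)
[2] I1 read-ops; issue I2 (FPADD)
[3] issue I3 (ALU)
[4] I3 read-ops
[5] I3 finished on ALU
[7] I1 finished on FPMUL
[8] I1→R0
[9] I2 read-ops
[10] I3→R5
[11] issue I4 (FPMUL)
[12] I2 finished on FPADD
[13] I2→R2
[14] I4 read-ops
[19] I4 finished on FPMUL
[20] I4→R5
[21] issue I5 (FPMUL)
[22] I5 read-ops; issue I6 (FPADD)
[23] I6 read-ops
[26] I6 finished on FPADD
[27] I5 finished on FPMUL; I6→R0
[28] I5→R3

cycle = 28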